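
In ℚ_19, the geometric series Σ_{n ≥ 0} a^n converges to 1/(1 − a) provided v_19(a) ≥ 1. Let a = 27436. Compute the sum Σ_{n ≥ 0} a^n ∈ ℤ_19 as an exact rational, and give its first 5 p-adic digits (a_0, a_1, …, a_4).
Σ a^n = 1/(1 − a) = -1/27435;  first 5 digits = (1, 0, 0, 4, 0)

v_19(a) = 3 ≥ 1, so the series converges in ℤ_19 to 1/(1 − a) = 1/(1 − 27436) = -1/27435. Expand this rational in ℤ_19: compute digits iteratively via d_i = x_i mod 19, x_{i+1} = (x_i − d_i)/19. The first 5 digits are (1, 0, 0, 4, 0).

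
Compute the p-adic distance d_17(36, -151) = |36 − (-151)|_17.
d_17(36, -151) = 1/17

Step 1 — x − y = 36 − (-151) = 187. Step 2 — v_17(187) = 1 (factor: 187 = (17^1 · 11); the sign does not affect v_p). Step 3 — |x − y|_17 = 17^{-1} = 1/17.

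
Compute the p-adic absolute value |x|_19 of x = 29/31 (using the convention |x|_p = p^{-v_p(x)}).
|29/31|_19 = 1

Step 1 — compute v_19(x) by factoring powers of 19 out of the numerator and denominator: v_19(29/31) = 0. Step 2 — apply |x|_p = p^{-v_p(x)} = 19^{0} = 1.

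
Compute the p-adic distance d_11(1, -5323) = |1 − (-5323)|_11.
d_11(1, -5323) = 1/1331

Step 1 — x − y = 1 − (-5323) = 5324. Step 2 — v_11(5324) = 3 (factor: 5324 = (11^3 · 4); the sign does not affect v_p). Step 3 — |x − y|_11 = 11^{-3} = 1/1331.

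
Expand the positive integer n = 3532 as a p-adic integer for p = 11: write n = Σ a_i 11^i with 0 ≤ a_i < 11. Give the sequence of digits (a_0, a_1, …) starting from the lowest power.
(a_0, a_1, …) = (1, 2, 7, 2)

Repeated division by 11 gives the digits low-to-high: 3532 = 1 + 2·11^1 + 7·11^2 + 2·11^3. Digit sequence: (1, 2, 7, 2).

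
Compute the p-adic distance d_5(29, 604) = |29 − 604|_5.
d_5(29, 604) = 1/25

Step 1 — x − y = 29 − 604 = -575. Step 2 — v_5(-575) = 2 (factor: -575 = −(5^2 · 23); the sign does not affect v_p). Step 3 — |x − y|_5 = 5^{-2} = 1/25.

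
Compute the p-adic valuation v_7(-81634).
v_7(-81634) = 4

v_7(n) is the largest exponent k such that 7^k divides n. Factor out: -81634 = -7^4 · 34. (Sign doesn't affect v_p.) So v_7(-81634) = 4.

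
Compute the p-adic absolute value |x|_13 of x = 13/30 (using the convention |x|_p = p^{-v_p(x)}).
|13/30|_13 = 1/13

Step 1 — compute v_13(x) by factoring powers of 13 out of the numerator and denominator: v_13(13/30) = 1. Step 2 — apply |x|_p = p^{-v_p(x)} = 13^{-1} = 1/13.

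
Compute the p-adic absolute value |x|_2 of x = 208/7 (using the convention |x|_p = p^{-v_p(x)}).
|208/7|_2 = 1/16

Step 1 — compute v_2(x) by factoring powers of 2 out of the numerator and denominator: v_2(208/7) = 4. Step 2 — apply |x|_p = p^{-v_p(x)} = 2^{-4} = 1/16.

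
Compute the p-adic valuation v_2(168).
v_2(168) = 3

v_2(n) is the largest exponent k such that 2^k divides n. Factor out: 168 = 2^3 · 21. (Sign doesn't affect v_p.) So v_2(168) = 3.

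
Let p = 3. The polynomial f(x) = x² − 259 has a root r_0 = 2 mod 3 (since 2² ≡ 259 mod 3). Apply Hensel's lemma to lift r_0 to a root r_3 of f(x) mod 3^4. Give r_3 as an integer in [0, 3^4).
r_3 = 77 (mod 81)

Hensel's recurrence: r_{i+1} = r_i − f(r_i)·(f′(r_i))^{-1} mod 3^{i+2}, with f′(x) = 2x. Iterate:
  r_0 = 2 (mod 3)
  r_1 = 5 (mod 9)
  r_2 = 23 (mod 27)
  r_3 = 77 (mod 81)
Final: r_3 = 77, and one checks f(r_3) ≡ 0 mod 3^4.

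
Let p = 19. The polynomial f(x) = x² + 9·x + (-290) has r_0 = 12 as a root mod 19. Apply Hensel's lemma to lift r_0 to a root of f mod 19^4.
r_3 = 72060 (mod 130321)

Hensel: r_{i+1} = r_i − f(r_i)·(f′(r_i))^{-1} mod 19^{i+2}, f′(x) = 2x + 9. Iterate:
  r_0 = 12 (mod 19)
  r_1 = 221 (mod 361)
  r_2 = 3470 (mod 6859)
  r_3 = 72060 (mod 130321)
Final: r = 72060 satisfies f(r) ≡ 0 mod 19^4.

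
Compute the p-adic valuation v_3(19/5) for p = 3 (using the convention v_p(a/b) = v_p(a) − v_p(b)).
v_3(19/5) = 0

Factor powers of 3 from the numerator and denominator of the reduced fraction: 19 = 3^0 · 19 and 5 = 3^0 · 5. Apply v_p(a/b) = v_p(a) − v_p(b): v_3(19/5) = 0 − 0 = 0.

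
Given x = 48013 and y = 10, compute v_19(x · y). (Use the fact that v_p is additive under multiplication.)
v_19(480130) = 3

v_p(x) = 3 (factor: 48013 = 19^3 · 7); v_p(y) = 0 (factor: 10 = 19^0 · 10). Additivity: v_p(xy) = v_p(x) + v_p(y) = 3 + 0 = 3. (Direct check: xy = 480130 = 19^3 · (70).)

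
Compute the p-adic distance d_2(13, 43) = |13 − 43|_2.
d_2(13, 43) = 1/2

Step 1 — x − y = 13 − 43 = -30. Step 2 — v_2(-30) = 1 (factor: -30 = −(2^1 · 15); the sign does not affect v_p). Step 3 — |x − y|_2 = 2^{-1} = 1/2.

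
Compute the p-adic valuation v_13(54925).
v_13(54925) = 3

v_13(n) is the largest exponent k such that 13^k divides n. Factor out: 54925 = 13^3 · 25. (Sign doesn't affect v_p.) So v_13(54925) = 3.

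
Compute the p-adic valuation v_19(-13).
v_19(-13) = 0

v_19(n) is the largest exponent k such that 19^k divides n. Factor out: -13 = -19^0 · 13. (Sign doesn't affect v_p.) So v_19(-13) = 0.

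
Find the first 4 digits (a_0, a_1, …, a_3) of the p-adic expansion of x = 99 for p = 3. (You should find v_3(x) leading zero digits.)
(a_0, …, a_3) = (0, 0, 2, 0)

v_3(99) = 2, so a_0 = ... = a_1 = 0. Factor out: x = 3^2 · u with u = 11 a unit in ℤ_3. Expand u iteratively via a_{v+i} = u_i mod 3, u_{i+1} = (u_i − a_{v+i})/3:
  u_0 = 11;  a_2 = 2;  u_1 = (u_0 − 2)/3 = 3
  u_1 = 3;  a_3 = 0;  u_2 = (u_1 − 0)/3 = 1
Digits: (0, 0, 2, 0).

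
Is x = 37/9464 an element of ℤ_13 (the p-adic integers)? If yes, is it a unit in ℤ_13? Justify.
x ∉ ℤ_13 (v_13(x) = -2 < 0)

ℤ_13 = {x ∈ ℚ_13 : v_13(x) ≥ 0} and ℤ_13^× = {x ∈ ℤ_13 : v_13(x) = 0}. Here v_13(37/9464) = v_13(num) − v_13(den) = -2; compare against these criteria.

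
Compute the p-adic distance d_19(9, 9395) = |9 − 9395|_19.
d_19(9, 9395) = 1/361

Step 1 — x − y = 9 − 9395 = -9386. Step 2 — v_19(-9386) = 2 (factor: -9386 = −(19^2 · 26); the sign does not affect v_p). Step 3 — |x − y|_19 = 19^{-2} = 1/361.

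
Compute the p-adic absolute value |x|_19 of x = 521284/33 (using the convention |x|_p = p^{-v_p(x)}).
|521284/33|_19 = 1/130321

Step 1 — compute v_19(x) by factoring powers of 19 out of the numerator and denominator: v_19(521284/33) = 4. Step 2 — apply |x|_p = p^{-v_p(x)} = 19^{-4} = 1/130321.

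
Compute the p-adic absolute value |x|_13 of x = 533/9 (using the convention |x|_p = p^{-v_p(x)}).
|533/9|_13 = 1/13

Step 1 — compute v_13(x) by factoring powers of 13 out of the numerator and denominator: v_13(533/9) = 1. Step 2 — apply |x|_p = p^{-v_p(x)} = 13^{-1} = 1/13.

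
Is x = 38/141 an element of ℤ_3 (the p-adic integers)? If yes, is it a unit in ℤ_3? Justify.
x ∉ ℤ_3 (v_3(x) = -1 < 0)

ℤ_3 = {x ∈ ℚ_3 : v_3(x) ≥ 0} and ℤ_3^× = {x ∈ ℤ_3 : v_3(x) = 0}. Here v_3(38/141) = v_3(num) − v_3(den) = -1; compare against these criteria.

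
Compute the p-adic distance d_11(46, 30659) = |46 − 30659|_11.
d_11(46, 30659) = 1/1331

Step 1 — x − y = 46 − 30659 = -30613. Step 2 — v_11(-30613) = 3 (factor: -30613 = −(11^3 · 23); the sign does not affect v_p). Step 3 — |x − y|_11 = 11^{-3} = 1/1331.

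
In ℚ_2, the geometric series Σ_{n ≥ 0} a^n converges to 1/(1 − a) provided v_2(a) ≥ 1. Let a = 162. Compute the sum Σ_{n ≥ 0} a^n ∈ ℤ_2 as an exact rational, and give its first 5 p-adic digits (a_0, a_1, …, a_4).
Σ a^n = 1/(1 − a) = -1/161;  first 5 digits = (1, 1, 1, 1, 1)

v_2(a) = 1 ≥ 1, so the series converges in ℤ_2 to 1/(1 − a) = 1/(1 − 162) = -1/161. Expand this rational in ℤ_2: compute digits iteratively via d_i = x_i mod 2, x_{i+1} = (x_i − d_i)/2. The first 5 digits are (1, 1, 1, 1, 1).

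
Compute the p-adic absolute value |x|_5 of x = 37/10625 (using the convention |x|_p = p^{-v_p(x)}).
|37/10625|_5 = 625

Step 1 — compute v_5(x) by factoring powers of 5 out of the numerator and denominator: v_5(37/10625) = -4. Step 2 — apply |x|_p = p^{-v_p(x)} = 5^{4} = 625.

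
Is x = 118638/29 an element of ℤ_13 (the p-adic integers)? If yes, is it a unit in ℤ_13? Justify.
x ∈ ℤ_13 but not a unit; v_13(x) = 3 > 0

ℤ_13 = {x ∈ ℚ_13 : v_13(x) ≥ 0} and ℤ_13^× = {x ∈ ℤ_13 : v_13(x) = 0}. Here v_13(118638/29) = v_13(num) − v_13(den) = 3; compare against these criteria.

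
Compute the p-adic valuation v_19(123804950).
v_19(123804950) = 5

v_19(n) is the largest exponent k such that 19^k divides n. Factor out: 123804950 = 19^5 · 50. (Sign doesn't affect v_p.) So v_19(123804950) = 5.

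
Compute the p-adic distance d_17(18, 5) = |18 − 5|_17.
d_17(18, 5) = 1

Step 1 — x − y = 18 − 5 = 13. Step 2 — v_17(13) = 0 (factor: 13 = (17^0 · 13); the sign does not affect v_p). Step 3 — |x − y|_17 = 17^{0} = 1.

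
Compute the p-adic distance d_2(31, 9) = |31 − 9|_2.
d_2(31, 9) = 1/2

Step 1 — x − y = 31 − 9 = 22. Step 2 — v_2(22) = 1 (factor: 22 = (2^1 · 11); the sign does not affect v_p). Step 3 — |x − y|_2 = 2^{-1} = 1/2.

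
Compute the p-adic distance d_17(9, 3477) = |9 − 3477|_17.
d_17(9, 3477) = 1/289

Step 1 — x − y = 9 − 3477 = -3468. Step 2 — v_17(-3468) = 2 (factor: -3468 = −(17^2 · 12); the sign does not affect v_p). Step 3 — |x − y|_17 = 17^{-2} = 1/289.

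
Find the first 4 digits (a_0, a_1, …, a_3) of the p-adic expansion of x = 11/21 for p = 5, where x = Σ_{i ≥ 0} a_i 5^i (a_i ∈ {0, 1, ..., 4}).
(a_0, …, a_3) = (1, 3, 2, 4)

v_5(11/21) = 0 (numerator and denominator both coprime to 5), so x ∈ ℤ_5^×. Compute digits iteratively via a_i = x_i mod 5, x_{i+1} = (x_i − a_i)/5, with x_0 = x:
  x_0 = 11/21;  a_0 = 1;  x_1 = (x_0 − 1)/5 = -2/21
  x_1 = -2/21;  a_1 = 3;  x_2 = (x_1 − 3)/5 = -13/21
  x_2 = -13/21;  a_2 = 2;  x_3 = (x_2 − 2)/5 = -11/21
  x_3 = -11/21;  a_3 = 4;  x_4 = (x_3 − 4)/5 = -19/21
Digits: (1, 3, 2, 4).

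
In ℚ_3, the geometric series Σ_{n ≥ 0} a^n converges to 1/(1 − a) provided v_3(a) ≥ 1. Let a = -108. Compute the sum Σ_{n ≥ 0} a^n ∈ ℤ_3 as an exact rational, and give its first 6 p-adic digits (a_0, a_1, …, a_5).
Σ a^n = 1/(1 − a) = 1/109;  first 6 digits = (1, 0, 0, 2, 1, 2)

v_3(a) = 3 ≥ 1, so the series converges in ℤ_3 to 1/(1 − a) = 1/(1 − (-108)) = 1/109. Expand this rational in ℤ_3: compute digits iteratively via d_i = x_i mod 3, x_{i+1} = (x_i − d_i)/3. The first 6 digits are (1, 0, 0, 2, 1, 2).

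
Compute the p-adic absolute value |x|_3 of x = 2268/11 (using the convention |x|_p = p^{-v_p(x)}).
|2268/11|_3 = 1/81

Step 1 — compute v_3(x) by factoring powers of 3 out of the numerator and denominator: v_3(2268/11) = 4. Step 2 — apply |x|_p = p^{-v_p(x)} = 3^{-4} = 1/81.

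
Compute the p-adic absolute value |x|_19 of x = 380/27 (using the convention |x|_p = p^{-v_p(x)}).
|380/27|_19 = 1/19

Step 1 — compute v_19(x) by factoring powers of 19 out of the numerator and denominator: v_19(380/27) = 1. Step 2 — apply |x|_p = p^{-v_p(x)} = 19^{-1} = 1/19.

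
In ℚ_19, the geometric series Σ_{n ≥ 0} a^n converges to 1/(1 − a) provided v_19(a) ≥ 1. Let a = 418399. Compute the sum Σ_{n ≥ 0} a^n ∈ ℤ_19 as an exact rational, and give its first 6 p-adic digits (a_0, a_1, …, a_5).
Σ a^n = 1/(1 − a) = -1/418398;  first 6 digits = (1, 0, 0, 4, 3, 0)

v_19(a) = 3 ≥ 1, so the series converges in ℤ_19 to 1/(1 − a) = 1/(1 − 418399) = -1/418398. Expand this rational in ℤ_19: compute digits iteratively via d_i = x_i mod 19, x_{i+1} = (x_i − d_i)/19. The first 6 digits are (1, 0, 0, 4, 3, 0).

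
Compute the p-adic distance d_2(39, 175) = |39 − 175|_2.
d_2(39, 175) = 1/8

Step 1 — x − y = 39 − 175 = -136. Step 2 — v_2(-136) = 3 (factor: -136 = −(2^3 · 17); the sign does not affect v_p). Step 3 — |x − y|_2 = 2^{-3} = 1/8.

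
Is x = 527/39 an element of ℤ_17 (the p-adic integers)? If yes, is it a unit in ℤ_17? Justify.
x ∈ ℤ_17 but not a unit; v_17(x) = 1 > 0

ℤ_17 = {x ∈ ℚ_17 : v_17(x) ≥ 0} and ℤ_17^× = {x ∈ ℤ_17 : v_17(x) = 0}. Here v_17(527/39) = v_17(num) − v_17(den) = 1; compare against these criteria.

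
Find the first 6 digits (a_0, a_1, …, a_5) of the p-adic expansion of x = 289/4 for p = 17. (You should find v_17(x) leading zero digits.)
(a_0, …, a_5) = (0, 0, 13, 12, 12, 12)

v_17(289/4) = 2, so a_0 = ... = a_1 = 0. Factor out: x = 17^2 · u with u = 1/4 a unit in ℤ_17. Expand u iteratively via a_{v+i} = u_i mod 17, u_{i+1} = (u_i − a_{v+i})/17:
  u_0 = 1/4;  a_2 = 13;  u_1 = (u_0 − 13)/17 = -3/4
  u_1 = -3/4;  a_3 = 12;  u_2 = (u_1 − 12)/17 = -3/4
  u_2 = -3/4;  a_4 = 12;  u_3 = (u_2 − 12)/17 = -3/4
  u_3 = -3/4;  a_5 = 12;  u_4 = (u_3 − 12)/17 = -3/4
Digits: (0, 0, 13, 12, 12, 12).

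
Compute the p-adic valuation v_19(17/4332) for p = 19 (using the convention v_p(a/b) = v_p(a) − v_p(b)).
v_19(17/4332) = -2

Factor powers of 19 from the numerator and denominator of the reduced fraction: 17 = 19^0 · 17 and 4332 = 19^2 · 12. Apply v_p(a/b) = v_p(a) − v_p(b): v_19(17/4332) = 0 − 2 = -2.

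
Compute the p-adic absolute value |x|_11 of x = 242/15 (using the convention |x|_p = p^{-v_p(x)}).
|242/15|_11 = 1/121

Step 1 — compute v_11(x) by factoring powers of 11 out of the numerator and denominator: v_11(242/15) = 2. Step 2 — apply |x|_p = p^{-v_p(x)} = 11^{-2} = 1/121.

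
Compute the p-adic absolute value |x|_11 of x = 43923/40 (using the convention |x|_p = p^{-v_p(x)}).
|43923/40|_11 = 1/14641

Step 1 — compute v_11(x) by factoring powers of 11 out of the numerator and denominator: v_11(43923/40) = 4. Step 2 — apply |x|_p = p^{-v_p(x)} = 11^{-4} = 1/14641.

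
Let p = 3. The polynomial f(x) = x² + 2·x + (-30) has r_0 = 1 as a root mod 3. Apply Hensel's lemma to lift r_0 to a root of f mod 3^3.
r_2 = 1 (mod 27)

Hensel: r_{i+1} = r_i − f(r_i)·(f′(r_i))^{-1} mod 3^{i+2}, f′(x) = 2x + 2. Iterate:
  r_0 = 1 (mod 3)
  r_1 = 1 (mod 9)
  r_2 = 1 (mod 27)
Final: r = 1 satisfies f(r) ≡ 0 mod 3^3.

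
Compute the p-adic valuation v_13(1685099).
v_13(1685099) = 4

v_13(n) is the largest exponent k such that 13^k divides n. Factor out: 1685099 = 13^4 · 59. (Sign doesn't affect v_p.) So v_13(1685099) = 4.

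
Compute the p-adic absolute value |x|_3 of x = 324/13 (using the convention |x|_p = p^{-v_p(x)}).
|324/13|_3 = 1/81

Step 1 — compute v_3(x) by factoring powers of 3 out of the numerator and denominator: v_3(324/13) = 4. Step 2 — apply |x|_p = p^{-v_p(x)} = 3^{-4} = 1/81.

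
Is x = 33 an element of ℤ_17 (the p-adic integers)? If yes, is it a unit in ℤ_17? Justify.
x ∈ ℤ_17^× (unit); v_17(x) = 0

ℤ_17 = {x ∈ ℚ_17 : v_17(x) ≥ 0} and ℤ_17^× = {x ∈ ℤ_17 : v_17(x) = 0}. Here v_17(33) = v_17(num) − v_17(den) = 0; compare against these criteria.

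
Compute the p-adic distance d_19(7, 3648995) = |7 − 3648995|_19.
d_19(7, 3648995) = 1/130321

Step 1 — x − y = 7 − 3648995 = -3648988. Step 2 — v_19(-3648988) = 4 (factor: -3648988 = −(19^4 · 28); the sign does not affect v_p). Step 3 — |x − y|_19 = 19^{-4} = 1/130321.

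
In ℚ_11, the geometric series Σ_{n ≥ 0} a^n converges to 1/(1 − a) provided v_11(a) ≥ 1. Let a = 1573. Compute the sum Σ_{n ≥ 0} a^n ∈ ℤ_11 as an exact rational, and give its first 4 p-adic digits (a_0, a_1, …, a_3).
Σ a^n = 1/(1 − a) = -1/1572;  first 4 digits = (1, 0, 2, 1)

v_11(a) = 2 ≥ 1, so the series converges in ℤ_11 to 1/(1 − a) = 1/(1 − 1573) = -1/1572. Expand this rational in ℤ_11: compute digits iteratively via d_i = x_i mod 11, x_{i+1} = (x_i − d_i)/11. The first 4 digits are (1, 0, 2, 1).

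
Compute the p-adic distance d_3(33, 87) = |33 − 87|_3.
d_3(33, 87) = 1/27

Step 1 — x − y = 33 − 87 = -54. Step 2 — v_3(-54) = 3 (factor: -54 = −(3^3 · 2); the sign does not affect v_p). Step 3 — |x − y|_3 = 3^{-3} = 1/27.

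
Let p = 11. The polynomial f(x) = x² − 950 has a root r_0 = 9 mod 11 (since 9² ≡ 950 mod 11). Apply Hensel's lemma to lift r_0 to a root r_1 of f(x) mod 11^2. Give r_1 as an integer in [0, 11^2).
r_1 = 64 (mod 121)

Hensel's recurrence: r_{i+1} = r_i − f(r_i)·(f′(r_i))^{-1} mod 11^{i+2}, with f′(x) = 2x. Iterate:
  r_0 = 9 (mod 11)
  r_1 = 64 (mod 121)
Final: r_1 = 64, and one checks f(r_1) ≡ 0 mod 11^2.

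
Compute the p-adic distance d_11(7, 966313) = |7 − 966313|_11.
d_11(7, 966313) = 1/161051

Step 1 — x − y = 7 − 966313 = -966306. Step 2 — v_11(-966306) = 5 (factor: -966306 = −(11^5 · 6); the sign does not affect v_p). Step 3 — |x − y|_11 = 11^{-5} = 1/161051.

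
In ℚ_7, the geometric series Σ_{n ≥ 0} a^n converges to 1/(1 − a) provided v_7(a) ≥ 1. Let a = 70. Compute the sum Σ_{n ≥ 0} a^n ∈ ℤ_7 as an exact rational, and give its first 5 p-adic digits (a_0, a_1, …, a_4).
Σ a^n = 1/(1 − a) = -1/69;  first 5 digits = (1, 3, 3, 6, 1)

v_7(a) = 1 ≥ 1, so the series converges in ℤ_7 to 1/(1 − a) = 1/(1 − 70) = -1/69. Expand this rational in ℤ_7: compute digits iteratively via d_i = x_i mod 7, x_{i+1} = (x_i − d_i)/7. The first 5 digits are (1, 3, 3, 6, 1).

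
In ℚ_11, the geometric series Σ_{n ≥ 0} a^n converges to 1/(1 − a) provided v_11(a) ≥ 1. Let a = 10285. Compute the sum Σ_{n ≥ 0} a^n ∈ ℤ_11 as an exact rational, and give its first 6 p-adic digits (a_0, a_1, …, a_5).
Σ a^n = 1/(1 − a) = -1/10284;  first 6 digits = (1, 0, 8, 7, 9, 7)

v_11(a) = 2 ≥ 1, so the series converges in ℤ_11 to 1/(1 − a) = 1/(1 − 10285) = -1/10284. Expand this rational in ℤ_11: compute digits iteratively via d_i = x_i mod 11, x_{i+1} = (x_i − d_i)/11. The first 6 digits are (1, 0, 8, 7, 9, 7).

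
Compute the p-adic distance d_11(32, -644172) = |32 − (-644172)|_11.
d_11(32, -644172) = 1/161051

Step 1 — x − y = 32 − (-644172) = 644204. Step 2 — v_11(644204) = 5 (factor: 644204 = (11^5 · 4); the sign does not affect v_p). Step 3 — |x − y|_11 = 11^{-5} = 1/161051.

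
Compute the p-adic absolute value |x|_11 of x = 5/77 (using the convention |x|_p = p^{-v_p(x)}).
|5/77|_11 = 11

Step 1 — compute v_11(x) by factoring powers of 11 out of the numerator and denominator: v_11(5/77) = -1. Step 2 — apply |x|_p = p^{-v_p(x)} = 11^{1} = 11.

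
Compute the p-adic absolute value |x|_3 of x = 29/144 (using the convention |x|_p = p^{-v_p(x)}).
|29/144|_3 = 9

Step 1 — compute v_3(x) by factoring powers of 3 out of the numerator and denominator: v_3(29/144) = -2. Step 2 — apply |x|_p = p^{-v_p(x)} = 3^{2} = 9.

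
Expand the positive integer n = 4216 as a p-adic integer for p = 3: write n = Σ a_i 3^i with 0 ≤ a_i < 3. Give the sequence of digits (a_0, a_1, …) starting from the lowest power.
(a_0, a_1, …) = (1, 1, 0, 0, 1, 2, 2, 1)

Repeated division by 3 gives the digits low-to-high: 4216 = 1 + 1·3^1 + 1·3^4 + 2·3^5 + 2·3^6 + 1·3^7. Digit sequence: (1, 1, 0, 0, 1, 2, 2, 1).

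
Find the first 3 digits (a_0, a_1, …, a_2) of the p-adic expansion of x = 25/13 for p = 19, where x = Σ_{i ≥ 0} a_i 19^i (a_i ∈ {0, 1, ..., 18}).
(a_0, …, a_2) = (18, 5, 7)

v_19(25/13) = 0 (numerator and denominator both coprime to 19), so x ∈ ℤ_19^×. Compute digits iteratively via a_i = x_i mod 19, x_{i+1} = (x_i − a_i)/19, with x_0 = x:
  x_0 = 25/13;  a_0 = 18;  x_1 = (x_0 − 18)/19 = -11/13
  x_1 = -11/13;  a_1 = 5;  x_2 = (x_1 − 5)/19 = -4/13
  x_2 = -4/13;  a_2 = 7;  x_3 = (x_2 − 7)/19 = -5/13
Digits: (18, 5, 7).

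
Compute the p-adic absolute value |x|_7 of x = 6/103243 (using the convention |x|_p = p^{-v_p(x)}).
|6/103243|_7 = 2401

Step 1 — compute v_7(x) by factoring powers of 7 out of the numerator and denominator: v_7(6/103243) = -4. Step 2 — apply |x|_p = p^{-v_p(x)} = 7^{4} = 2401.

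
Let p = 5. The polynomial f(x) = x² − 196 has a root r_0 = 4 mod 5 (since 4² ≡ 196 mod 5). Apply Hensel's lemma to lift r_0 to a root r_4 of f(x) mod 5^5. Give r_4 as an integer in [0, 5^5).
r_4 = 14 (mod 3125)

Hensel's recurrence: r_{i+1} = r_i − f(r_i)·(f′(r_i))^{-1} mod 5^{i+2}, with f′(x) = 2x. Iterate:
  r_0 = 4 (mod 5)
  r_1 = 14 (mod 25)
  r_2 = 14 (mod 125)
  r_3 = 14 (mod 625)
  r_4 = 14 (mod 3125)
Final: r_4 = 14, and one checks f(r_4) ≡ 0 mod 5^5.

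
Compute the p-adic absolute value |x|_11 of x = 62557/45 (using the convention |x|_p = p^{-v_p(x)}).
|62557/45|_11 = 1/1331

Step 1 — compute v_11(x) by factoring powers of 11 out of the numerator and denominator: v_11(62557/45) = 3. Step 2 — apply |x|_p = p^{-v_p(x)} = 11^{-3} = 1/1331.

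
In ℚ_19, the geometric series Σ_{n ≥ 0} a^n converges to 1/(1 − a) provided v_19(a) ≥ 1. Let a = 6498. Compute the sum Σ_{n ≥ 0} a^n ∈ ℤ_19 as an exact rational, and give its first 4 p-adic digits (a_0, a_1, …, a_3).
Σ a^n = 1/(1 − a) = -1/6497;  first 4 digits = (1, 0, 18, 0)

v_19(a) = 2 ≥ 1, so the series converges in ℤ_19 to 1/(1 − a) = 1/(1 − 6498) = -1/6497. Expand this rational in ℤ_19: compute digits iteratively via d_i = x_i mod 19, x_{i+1} = (x_i − d_i)/19. The first 4 digits are (1, 0, 18, 0).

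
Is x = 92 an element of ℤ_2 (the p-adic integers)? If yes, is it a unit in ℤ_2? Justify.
x ∈ ℤ_2 but not a unit; v_2(x) = 2 > 0

ℤ_2 = {x ∈ ℚ_2 : v_2(x) ≥ 0} and ℤ_2^× = {x ∈ ℤ_2 : v_2(x) = 0}. Here v_2(92) = v_2(num) − v_2(den) = 2; compare against these criteria.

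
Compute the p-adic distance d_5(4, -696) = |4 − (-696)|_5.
d_5(4, -696) = 1/25

Step 1 — x − y = 4 − (-696) = 700. Step 2 — v_5(700) = 2 (factor: 700 = (5^2 · 28); the sign does not affect v_p). Step 3 — |x − y|_5 = 5^{-2} = 1/25.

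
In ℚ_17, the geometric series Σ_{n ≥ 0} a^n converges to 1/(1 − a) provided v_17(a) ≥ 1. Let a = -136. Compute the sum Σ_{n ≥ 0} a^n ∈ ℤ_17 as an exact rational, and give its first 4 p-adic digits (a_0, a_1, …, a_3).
Σ a^n = 1/(1 − a) = 1/137;  first 4 digits = (1, 9, 12, 1)

v_17(a) = 1 ≥ 1, so the series converges in ℤ_17 to 1/(1 − a) = 1/(1 − (-136)) = 1/137. Expand this rational in ℤ_17: compute digits iteratively via d_i = x_i mod 17, x_{i+1} = (x_i − d_i)/17. The first 4 digits are (1, 9, 12, 1).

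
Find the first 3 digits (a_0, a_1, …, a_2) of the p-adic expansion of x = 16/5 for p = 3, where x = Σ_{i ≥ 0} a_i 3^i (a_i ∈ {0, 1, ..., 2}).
(a_0, …, a_2) = (2, 1, 1)

v_3(16/5) = 0 (numerator and denominator both coprime to 3), so x ∈ ℤ_3^×. Compute digits iteratively via a_i = x_i mod 3, x_{i+1} = (x_i − a_i)/3, with x_0 = x:
  x_0 = 16/5;  a_0 = 2;  x_1 = (x_0 − 2)/3 = 2/5
  x_1 = 2/5;  a_1 = 1;  x_2 = (x_1 − 1)/3 = -1/5
  x_2 = -1/5;  a_2 = 1;  x_3 = (x_2 − 1)/3 = -2/5
Digits: (2, 1, 1).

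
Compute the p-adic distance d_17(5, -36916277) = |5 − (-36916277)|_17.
d_17(5, -36916277) = 1/1419857

Step 1 — x − y = 5 − (-36916277) = 36916282. Step 2 — v_17(36916282) = 5 (factor: 36916282 = (17^5 · 26); the sign does not affect v_p). Step 3 — |x − y|_17 = 17^{-5} = 1/1419857.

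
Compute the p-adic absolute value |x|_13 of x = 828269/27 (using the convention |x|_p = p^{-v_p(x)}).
|828269/27|_13 = 1/28561

Step 1 — compute v_13(x) by factoring powers of 13 out of the numerator and denominator: v_13(828269/27) = 4. Step 2 — apply |x|_p = p^{-v_p(x)} = 13^{-4} = 1/28561.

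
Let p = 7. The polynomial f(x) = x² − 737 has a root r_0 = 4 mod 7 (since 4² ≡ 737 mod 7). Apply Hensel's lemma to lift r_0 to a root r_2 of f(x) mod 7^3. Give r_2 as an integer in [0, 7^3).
r_2 = 284 (mod 343)

Hensel's recurrence: r_{i+1} = r_i − f(r_i)·(f′(r_i))^{-1} mod 7^{i+2}, with f′(x) = 2x. Iterate:
  r_0 = 4 (mod 7)
  r_1 = 39 (mod 49)
  r_2 = 284 (mod 343)
Final: r_2 = 284, and one checks f(r_2) ≡ 0 mod 7^3.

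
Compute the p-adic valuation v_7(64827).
v_7(64827) = 4

v_7(n) is the largest exponent k such that 7^k divides n. Factor out: 64827 = 7^4 · 27. (Sign doesn't affect v_p.) So v_7(64827) = 4.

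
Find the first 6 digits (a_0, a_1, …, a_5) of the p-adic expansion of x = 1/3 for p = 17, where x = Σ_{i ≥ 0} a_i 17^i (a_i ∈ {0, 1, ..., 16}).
(a_0, …, a_5) = (6, 11, 5, 11, 5, 11)

v_17(1/3) = 0 (numerator and denominator both coprime to 17), so x ∈ ℤ_17^×. Compute digits iteratively via a_i = x_i mod 17, x_{i+1} = (x_i − a_i)/17, with x_0 = x:
  x_0 = 1/3;  a_0 = 6;  x_1 = (x_0 − 6)/17 = -1/3
  x_1 = -1/3;  a_1 = 11;  x_2 = (x_1 − 11)/17 = -2/3
  x_2 = -2/3;  a_2 = 5;  x_3 = (x_2 − 5)/17 = -1/3
  x_3 = -1/3;  a_3 = 11;  x_4 = (x_3 − 11)/17 = -2/3
  x_4 = -2/3;  a_4 = 5;  x_5 = (x_4 − 5)/17 = -1/3
  x_5 = -1/3;  a_5 = 11;  x_6 = (x_5 − 11)/17 = -2/3
Digits: (6, 11, 5, 11, 5, 11).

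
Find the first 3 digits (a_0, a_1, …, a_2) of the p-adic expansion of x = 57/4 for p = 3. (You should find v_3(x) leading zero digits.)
(a_0, …, a_2) = (0, 1, 2)

v_3(57/4) = 1, so a_0 = ... = a_0 = 0. Factor out: x = 3^1 · u with u = 19/4 a unit in ℤ_3. Expand u iteratively via a_{v+i} = u_i mod 3, u_{i+1} = (u_i − a_{v+i})/3:
  u_0 = 19/4;  a_1 = 1;  u_1 = (u_0 − 1)/3 = 5/4
  u_1 = 5/4;  a_2 = 2;  u_2 = (u_1 − 2)/3 = -1/4
Digits: (0, 1, 2).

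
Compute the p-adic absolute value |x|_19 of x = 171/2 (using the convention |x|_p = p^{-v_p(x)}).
|171/2|_19 = 1/19

Step 1 — compute v_19(x) by factoring powers of 19 out of the numerator and denominator: v_19(171/2) = 1. Step 2 — apply |x|_p = p^{-v_p(x)} = 19^{-1} = 1/19.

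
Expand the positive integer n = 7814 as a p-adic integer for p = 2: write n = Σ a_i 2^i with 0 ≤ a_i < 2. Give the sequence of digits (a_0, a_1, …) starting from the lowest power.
(a_0, a_1, …) = (0, 1, 1, 0, 0, 0, 0, 1, 0, 1, 1, 1, 1)

Repeated division by 2 gives the digits low-to-high: 7814 = 1·2^1 + 1·2^2 + 1·2^7 + 1·2^9 + 1·2^10 + 1·2^11 + 1·2^12. Digit sequence: (0, 1, 1, 0, 0, 0, 0, 1, 0, 1, 1, 1, 1).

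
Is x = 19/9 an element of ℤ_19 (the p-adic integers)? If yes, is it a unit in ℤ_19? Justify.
x ∈ ℤ_19 but not a unit; v_19(x) = 1 > 0

ℤ_19 = {x ∈ ℚ_19 : v_19(x) ≥ 0} and ℤ_19^× = {x ∈ ℤ_19 : v_19(x) = 0}. Here v_19(19/9) = v_19(num) − v_19(den) = 1; compare against these criteria.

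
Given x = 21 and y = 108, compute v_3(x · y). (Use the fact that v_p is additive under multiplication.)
v_3(2268) = 4

v_p(x) = 1 (factor: 21 = 3^1 · 7); v_p(y) = 3 (factor: 108 = 3^3 · 4). Additivity: v_p(xy) = v_p(x) + v_p(y) = 1 + 3 = 4. (Direct check: xy = 2268 = 3^4 · (28).)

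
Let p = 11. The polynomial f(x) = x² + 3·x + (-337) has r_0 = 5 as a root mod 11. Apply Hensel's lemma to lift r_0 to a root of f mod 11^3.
r_2 = 456 (mod 1331)

Hensel: r_{i+1} = r_i − f(r_i)·(f′(r_i))^{-1} mod 11^{i+2}, f′(x) = 2x + 3. Iterate:
  r_0 = 5 (mod 11)
  r_1 = 93 (mod 121)
  r_2 = 456 (mod 1331)
Final: r = 456 satisfies f(r) ≡ 0 mod 11^3.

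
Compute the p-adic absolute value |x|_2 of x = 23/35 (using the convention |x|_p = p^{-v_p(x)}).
|23/35|_2 = 1

Step 1 — compute v_2(x) by factoring powers of 2 out of the numerator and denominator: v_2(23/35) = 0. Step 2 — apply |x|_p = p^{-v_p(x)} = 2^{0} = 1.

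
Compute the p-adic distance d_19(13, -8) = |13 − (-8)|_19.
d_19(13, -8) = 1

Step 1 — x − y = 13 − (-8) = 21. Step 2 — v_19(21) = 0 (factor: 21 = (19^0 · 21); the sign does not affect v_p). Step 3 — |x − y|_19 = 19^{0} = 1.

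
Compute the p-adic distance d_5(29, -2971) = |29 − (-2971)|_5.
d_5(29, -2971) = 1/125

Step 1 — x − y = 29 − (-2971) = 3000. Step 2 — v_5(3000) = 3 (factor: 3000 = (5^3 · 24); the sign does not affect v_p). Step 3 — |x − y|_5 = 5^{-3} = 1/125.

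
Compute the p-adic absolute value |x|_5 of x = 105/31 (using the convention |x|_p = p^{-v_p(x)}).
|105/31|_5 = 1/5

Step 1 — compute v_5(x) by factoring powers of 5 out of the numerator and denominator: v_5(105/31) = 1. Step 2 — apply |x|_p = p^{-v_p(x)} = 5^{-1} = 1/5.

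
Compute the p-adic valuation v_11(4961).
v_11(4961) = 2

v_11(n) is the largest exponent k such that 11^k divides n. Factor out: 4961 = 11^2 · 41. (Sign doesn't affect v_p.) So v_11(4961) = 2.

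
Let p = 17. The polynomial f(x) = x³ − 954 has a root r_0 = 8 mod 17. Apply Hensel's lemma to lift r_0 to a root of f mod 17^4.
r_3 = 67838 (mod 83521)

Hensel: r_{i+1} = r_i − f(r_i)/f′(r_i) mod 17^{i+2}, where f′(x) = 3x². Iterate:
  r_0 = 8 (mod 17)
  r_1 = 212 (mod 289)
  r_2 = 3969 (mod 4913)
  r_3 = 67838 (mod 83521)
Final: r = 67838 with f(r) ≡ 0 mod 17^4.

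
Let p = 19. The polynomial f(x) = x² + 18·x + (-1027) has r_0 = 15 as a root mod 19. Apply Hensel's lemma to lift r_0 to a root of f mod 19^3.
r_2 = 2162 (mod 6859)

Hensel: r_{i+1} = r_i − f(r_i)·(f′(r_i))^{-1} mod 19^{i+2}, f′(x) = 2x + 18. Iterate:
  r_0 = 15 (mod 19)
  r_1 = 357 (mod 361)
  r_2 = 2162 (mod 6859)
Final: r = 2162 satisfies f(r) ≡ 0 mod 19^3.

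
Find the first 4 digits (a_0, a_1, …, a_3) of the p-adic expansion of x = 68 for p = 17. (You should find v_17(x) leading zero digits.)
(a_0, …, a_3) = (0, 4, 0, 0)

v_17(68) = 1, so a_0 = ... = a_0 = 0. Factor out: x = 17^1 · u with u = 4 a unit in ℤ_17. Expand u iteratively via a_{v+i} = u_i mod 17, u_{i+1} = (u_i − a_{v+i})/17:
  u_0 = 4;  a_1 = 4;  u_1 = (u_0 − 4)/17 = 0
  u_1 = 0;  a_2 = 0;  u_2 = (u_1 − 0)/17 = 0
  u_2 = 0;  a_3 = 0;  u_3 = (u_2 − 0)/17 = 0
Digits: (0, 4, 0, 0).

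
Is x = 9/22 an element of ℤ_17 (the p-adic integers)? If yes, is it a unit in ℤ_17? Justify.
x ∈ ℤ_17^× (unit); v_17(x) = 0

ℤ_17 = {x ∈ ℚ_17 : v_17(x) ≥ 0} and ℤ_17^× = {x ∈ ℤ_17 : v_17(x) = 0}. Here v_17(9/22) = v_17(num) − v_17(den) = 0; compare against these criteria.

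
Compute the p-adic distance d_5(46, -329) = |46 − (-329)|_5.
d_5(46, -329) = 1/125

Step 1 — x − y = 46 − (-329) = 375. Step 2 — v_5(375) = 3 (factor: 375 = (5^3 · 3); the sign does not affect v_p). Step 3 — |x − y|_5 = 5^{-3} = 1/125.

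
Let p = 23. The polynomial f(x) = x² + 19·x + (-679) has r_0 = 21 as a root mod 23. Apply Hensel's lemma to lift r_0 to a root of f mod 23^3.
r_2 = 10555 (mod 12167)

Hensel: r_{i+1} = r_i − f(r_i)·(f′(r_i))^{-1} mod 23^{i+2}, f′(x) = 2x + 19. Iterate:
  r_0 = 21 (mod 23)
  r_1 = 504 (mod 529)
  r_2 = 10555 (mod 12167)
Final: r = 10555 satisfies f(r) ≡ 0 mod 23^3.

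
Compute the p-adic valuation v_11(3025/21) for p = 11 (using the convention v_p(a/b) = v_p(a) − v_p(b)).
v_11(3025/21) = 2

Factor powers of 11 from the numerator and denominator of the reduced fraction: 3025 = 11^2 · 25 and 21 = 11^0 · 21. Apply v_p(a/b) = v_p(a) − v_p(b): v_11(3025/21) = 2 − 0 = 2.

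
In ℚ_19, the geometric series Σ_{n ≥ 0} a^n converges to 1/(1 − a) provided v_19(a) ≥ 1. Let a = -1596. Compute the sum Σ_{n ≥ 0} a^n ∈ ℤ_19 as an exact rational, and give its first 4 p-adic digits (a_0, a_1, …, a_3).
Σ a^n = 1/(1 − a) = 1/1597;  first 4 digits = (1, 11, 2, 11)

v_19(a) = 1 ≥ 1, so the series converges in ℤ_19 to 1/(1 − a) = 1/(1 − (-1596)) = 1/1597. Expand this rational in ℤ_19: compute digits iteratively via d_i = x_i mod 19, x_{i+1} = (x_i − d_i)/19. The first 4 digits are (1, 11, 2, 11).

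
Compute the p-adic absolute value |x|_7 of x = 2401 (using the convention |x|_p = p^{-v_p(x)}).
|2401|_7 = 1/2401

Step 1 — compute v_7(x) by factoring powers of 7 out of the numerator and denominator: v_7(2401) = 4. Step 2 — apply |x|_p = p^{-v_p(x)} = 7^{-4} = 1/2401.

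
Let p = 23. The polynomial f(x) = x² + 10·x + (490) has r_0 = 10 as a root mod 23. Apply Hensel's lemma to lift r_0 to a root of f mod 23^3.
r_2 = 6864 (mod 12167)

Hensel: r_{i+1} = r_i − f(r_i)·(f′(r_i))^{-1} mod 23^{i+2}, f′(x) = 2x + 10. Iterate:
  r_0 = 10 (mod 23)
  r_1 = 516 (mod 529)
  r_2 = 6864 (mod 12167)
Final: r = 6864 satisfies f(r) ≡ 0 mod 23^3.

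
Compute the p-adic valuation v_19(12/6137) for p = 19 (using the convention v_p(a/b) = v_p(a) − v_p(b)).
v_19(12/6137) = -2

Factor powers of 19 from the numerator and denominator of the reduced fraction: 12 = 19^0 · 12 and 6137 = 19^2 · 17. Apply v_p(a/b) = v_p(a) − v_p(b): v_19(12/6137) = 0 − 2 = -2.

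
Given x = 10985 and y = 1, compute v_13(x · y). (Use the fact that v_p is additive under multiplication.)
v_13(10985) = 3

v_p(x) = 3 (factor: 10985 = 13^3 · 5); v_p(y) = 0 (factor: 1 = 13^0 · 1). Additivity: v_p(xy) = v_p(x) + v_p(y) = 3 + 0 = 3. (Direct check: xy = 10985 = 13^3 · (5).)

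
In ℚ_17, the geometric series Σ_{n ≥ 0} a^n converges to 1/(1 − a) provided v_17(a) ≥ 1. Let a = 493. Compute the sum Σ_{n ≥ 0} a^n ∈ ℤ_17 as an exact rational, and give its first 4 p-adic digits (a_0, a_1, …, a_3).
Σ a^n = 1/(1 − a) = -1/492;  first 4 digits = (1, 12, 9, 9)

v_17(a) = 1 ≥ 1, so the series converges in ℤ_17 to 1/(1 − a) = 1/(1 − 493) = -1/492. Expand this rational in ℤ_17: compute digits iteratively via d_i = x_i mod 17, x_{i+1} = (x_i − d_i)/17. The first 4 digits are (1, 12, 9, 9).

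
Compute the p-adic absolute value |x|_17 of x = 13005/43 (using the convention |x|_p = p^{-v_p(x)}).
|13005/43|_17 = 1/289

Step 1 — compute v_17(x) by factoring powers of 17 out of the numerator and denominator: v_17(13005/43) = 2. Step 2 — apply |x|_p = p^{-v_p(x)} = 17^{-2} = 1/289.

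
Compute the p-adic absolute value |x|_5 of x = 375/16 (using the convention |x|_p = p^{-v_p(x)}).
|375/16|_5 = 1/125

Step 1 — compute v_5(x) by factoring powers of 5 out of the numerator and denominator: v_5(375/16) = 3. Step 2 — apply |x|_p = p^{-v_p(x)} = 5^{-3} = 1/125.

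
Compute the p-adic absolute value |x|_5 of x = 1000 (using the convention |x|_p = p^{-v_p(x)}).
|1000|_5 = 1/125

Step 1 — compute v_5(x) by factoring powers of 5 out of the numerator and denominator: v_5(1000) = 3. Step 2 — apply |x|_p = p^{-v_p(x)} = 5^{-3} = 1/125.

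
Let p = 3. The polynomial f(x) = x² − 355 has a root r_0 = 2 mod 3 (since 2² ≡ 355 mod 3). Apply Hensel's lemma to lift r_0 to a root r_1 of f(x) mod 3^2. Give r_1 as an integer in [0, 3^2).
r_1 = 2 (mod 9)

Hensel's recurrence: r_{i+1} = r_i − f(r_i)·(f′(r_i))^{-1} mod 3^{i+2}, with f′(x) = 2x. Iterate:
  r_0 = 2 (mod 3)
  r_1 = 2 (mod 9)
Final: r_1 = 2, and one checks f(r_1) ≡ 0 mod 3^2.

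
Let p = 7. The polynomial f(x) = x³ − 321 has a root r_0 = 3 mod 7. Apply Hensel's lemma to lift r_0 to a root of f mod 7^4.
r_3 = 1081 (mod 2401)

Hensel: r_{i+1} = r_i − f(r_i)/f′(r_i) mod 7^{i+2}, where f′(x) = 3x². Iterate:
  r_0 = 3 (mod 7)
  r_1 = 3 (mod 49)
  r_2 = 52 (mod 343)
  r_3 = 1081 (mod 2401)
Final: r = 1081 with f(r) ≡ 0 mod 7^4.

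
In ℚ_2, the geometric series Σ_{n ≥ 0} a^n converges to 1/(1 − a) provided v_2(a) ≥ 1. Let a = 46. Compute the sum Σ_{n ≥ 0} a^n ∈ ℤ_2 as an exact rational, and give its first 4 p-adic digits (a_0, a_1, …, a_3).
Σ a^n = 1/(1 − a) = -1/45;  first 4 digits = (1, 1, 0, 1)

v_2(a) = 1 ≥ 1, so the series converges in ℤ_2 to 1/(1 − a) = 1/(1 − 46) = -1/45. Expand this rational in ℤ_2: compute digits iteratively via d_i = x_i mod 2, x_{i+1} = (x_i − d_i)/2. The first 4 digits are (1, 1, 0, 1).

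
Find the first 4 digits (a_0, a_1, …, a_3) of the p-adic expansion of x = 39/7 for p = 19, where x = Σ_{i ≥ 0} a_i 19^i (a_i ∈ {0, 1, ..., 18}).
(a_0, …, a_3) = (11, 16, 10, 13)

v_19(39/7) = 0 (numerator and denominator both coprime to 19), so x ∈ ℤ_19^×. Compute digits iteratively via a_i = x_i mod 19, x_{i+1} = (x_i − a_i)/19, with x_0 = x:
  x_0 = 39/7;  a_0 = 11;  x_1 = (x_0 − 11)/19 = -2/7
  x_1 = -2/7;  a_1 = 16;  x_2 = (x_1 − 16)/19 = -6/7
  x_2 = -6/7;  a_2 = 10;  x_3 = (x_2 − 10)/19 = -4/7
  x_3 = -4/7;  a_3 = 13;  x_4 = (x_3 − 13)/19 = -5/7
Digits: (11, 16, 10, 13).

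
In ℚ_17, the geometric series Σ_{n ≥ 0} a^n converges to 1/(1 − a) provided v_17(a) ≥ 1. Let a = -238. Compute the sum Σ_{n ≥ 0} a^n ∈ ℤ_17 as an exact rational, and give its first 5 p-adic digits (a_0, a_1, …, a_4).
Σ a^n = 1/(1 − a) = 1/239;  first 5 digits = (1, 3, 8, 4, 5)

v_17(a) = 1 ≥ 1, so the series converges in ℤ_17 to 1/(1 − a) = 1/(1 − (-238)) = 1/239. Expand this rational in ℤ_17: compute digits iteratively via d_i = x_i mod 17, x_{i+1} = (x_i − d_i)/17. The first 5 digits are (1, 3, 8, 4, 5).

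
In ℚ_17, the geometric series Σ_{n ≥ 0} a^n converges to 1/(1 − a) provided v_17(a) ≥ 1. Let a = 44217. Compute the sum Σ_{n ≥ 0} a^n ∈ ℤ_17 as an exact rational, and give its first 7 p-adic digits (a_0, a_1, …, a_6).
Σ a^n = 1/(1 − a) = -1/44216;  first 7 digits = (1, 0, 0, 9, 0, 0, 13)

v_17(a) = 3 ≥ 1, so the series converges in ℤ_17 to 1/(1 − a) = 1/(1 − 44217) = -1/44216. Expand this rational in ℤ_17: compute digits iteratively via d_i = x_i mod 17, x_{i+1} = (x_i − d_i)/17. The first 7 digits are (1, 0, 0, 9, 0, 0, 13).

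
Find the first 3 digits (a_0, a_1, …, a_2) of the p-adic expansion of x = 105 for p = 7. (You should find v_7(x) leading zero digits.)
(a_0, …, a_2) = (0, 1, 2)

v_7(105) = 1, so a_0 = ... = a_0 = 0. Factor out: x = 7^1 · u with u = 15 a unit in ℤ_7. Expand u iteratively via a_{v+i} = u_i mod 7, u_{i+1} = (u_i − a_{v+i})/7:
  u_0 = 15;  a_1 = 1;  u_1 = (u_0 − 1)/7 = 2
  u_1 = 2;  a_2 = 2;  u_2 = (u_1 − 2)/7 = 0
Digits: (0, 1, 2).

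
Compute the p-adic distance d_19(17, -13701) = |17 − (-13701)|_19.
d_19(17, -13701) = 1/6859

Step 1 — x − y = 17 − (-13701) = 13718. Step 2 — v_19(13718) = 3 (factor: 13718 = (19^3 · 2); the sign does not affect v_p). Step 3 — |x − y|_19 = 19^{-3} = 1/6859.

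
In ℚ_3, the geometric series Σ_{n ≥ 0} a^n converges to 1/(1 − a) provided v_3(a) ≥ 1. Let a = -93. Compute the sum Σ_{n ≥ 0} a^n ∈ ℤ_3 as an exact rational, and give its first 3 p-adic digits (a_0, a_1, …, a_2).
Σ a^n = 1/(1 − a) = 1/94;  first 3 digits = (1, 2, 2)

v_3(a) = 1 ≥ 1, so the series converges in ℤ_3 to 1/(1 − a) = 1/(1 − (-93)) = 1/94. Expand this rational in ℤ_3: compute digits iteratively via d_i = x_i mod 3, x_{i+1} = (x_i − d_i)/3. The first 3 digits are (1, 2, 2).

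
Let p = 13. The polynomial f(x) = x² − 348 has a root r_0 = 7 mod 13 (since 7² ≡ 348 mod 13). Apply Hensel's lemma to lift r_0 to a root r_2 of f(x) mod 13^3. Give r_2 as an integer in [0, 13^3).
r_2 = 1489 (mod 2197)

Hensel's recurrence: r_{i+1} = r_i − f(r_i)·(f′(r_i))^{-1} mod 13^{i+2}, with f′(x) = 2x. Iterate:
  r_0 = 7 (mod 13)
  r_1 = 137 (mod 169)
  r_2 = 1489 (mod 2197)
Final: r_2 = 1489, and one checks f(r_2) ≡ 0 mod 13^3.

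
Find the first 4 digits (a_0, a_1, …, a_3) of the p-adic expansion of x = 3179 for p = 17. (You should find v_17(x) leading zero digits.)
(a_0, …, a_3) = (0, 0, 11, 0)

v_17(3179) = 2, so a_0 = ... = a_1 = 0. Factor out: x = 17^2 · u with u = 11 a unit in ℤ_17. Expand u iteratively via a_{v+i} = u_i mod 17, u_{i+1} = (u_i − a_{v+i})/17:
  u_0 = 11;  a_2 = 11;  u_1 = (u_0 − 11)/17 = 0
  u_1 = 0;  a_3 = 0;  u_2 = (u_1 − 0)/17 = 0
Digits: (0, 0, 11, 0).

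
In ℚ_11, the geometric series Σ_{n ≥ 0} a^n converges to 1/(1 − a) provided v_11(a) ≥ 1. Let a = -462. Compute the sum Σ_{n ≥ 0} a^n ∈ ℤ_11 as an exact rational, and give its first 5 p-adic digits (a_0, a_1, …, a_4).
Σ a^n = 1/(1 − a) = 1/463;  first 5 digits = (1, 2, 0, 3, 5)

v_11(a) = 1 ≥ 1, so the series converges in ℤ_11 to 1/(1 − a) = 1/(1 − (-462)) = 1/463. Expand this rational in ℤ_11: compute digits iteratively via d_i = x_i mod 11, x_{i+1} = (x_i − d_i)/11. The first 5 digits are (1, 2, 0, 3, 5).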